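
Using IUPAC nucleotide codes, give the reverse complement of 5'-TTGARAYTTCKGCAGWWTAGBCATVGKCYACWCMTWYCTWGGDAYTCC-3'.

5'-GGARTHCCWAGRWAKGWGTRGMCBATGVCTAWWCTGCMGAARTYTCAA-3'

Standard pairs A↔T, G↔C; ambiguity codes pair R↔Y, M↔K, W↔W, B↔V, D↔H. Complement (AACTYTRAAGMCGTCWWATCVGTABCMGRTGWGKAWRGAWCCHTRAGG), then reverse for 5'→3'.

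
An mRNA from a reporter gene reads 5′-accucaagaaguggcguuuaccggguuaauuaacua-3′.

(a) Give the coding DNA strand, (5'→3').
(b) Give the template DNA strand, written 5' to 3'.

(a) The coding strand matches the mRNA with U→T.
(b) The template strand is the reverse complement of the coding strand.

(a) 5'-ACCTCAAGAAGTGGCGTTTACCGGGTTAATTAACTA-3'
(b) 5'-TAGTTAATTAACCCGGTAAACGCCACTTCTTGAGGT-3'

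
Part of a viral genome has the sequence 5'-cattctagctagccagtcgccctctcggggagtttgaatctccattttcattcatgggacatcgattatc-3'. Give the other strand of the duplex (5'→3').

5'-GATAATCGATGTCCCATGAATGAAAATGGAGATTCAAACTCCCCGAGAGGGCGACTGGCTAGCTAGAATG-3'

Pairing A↔T and G↔C gives GTAAGATCGATCGGTCAGCGGGAGAGCCCCTCAAACTTAGAGGTAAAAGTAAGTACCCTGTAGCTAATAG, running 3'→5'. Reverse for the 5'→3' convention.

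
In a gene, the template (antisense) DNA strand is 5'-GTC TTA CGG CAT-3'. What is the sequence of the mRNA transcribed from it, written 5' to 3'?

5'-AUGCCGUAAGAC-3'

The mRNA has the sequence of the coding strand (reverse complement of the template) with T→U. Reverse complement of GTCTTACGGCAT is ATGCCGTAAGAC; then T→U.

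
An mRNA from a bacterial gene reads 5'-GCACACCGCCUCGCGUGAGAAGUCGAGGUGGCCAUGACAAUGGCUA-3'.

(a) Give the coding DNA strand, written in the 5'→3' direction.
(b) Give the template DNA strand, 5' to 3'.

(a) 5'-GCACACCGCCTCGCGTGAGAAGTCGAGGTGGCCATGACAATGGCTA-3'
(b) 5'-TAGCCATTGTCATGGCCACCTCGACTTCTCACGCGAGGCGGTGTGC-3'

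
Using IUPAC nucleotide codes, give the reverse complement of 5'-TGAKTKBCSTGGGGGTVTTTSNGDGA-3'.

Standard pairs A↔T, G↔C; ambiguity codes pair K↔M, S↔S, B↔V, D↔H, N↔N. Complement (ACTMAMVGSACCCCCABAAASNCHCT), then reverse for 5'→3'.

5'-TCHCNSAAABACCCCCASGVMAMTCA-3'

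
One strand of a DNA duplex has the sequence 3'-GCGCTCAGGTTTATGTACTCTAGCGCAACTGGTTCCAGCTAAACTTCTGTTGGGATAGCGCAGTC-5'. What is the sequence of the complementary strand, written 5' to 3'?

5'-CGCGAGTCCAAATACATGAGATCGCGTTGACCAAGGTCGATTTGAAGACAACCCTATCGCGTCAG-3'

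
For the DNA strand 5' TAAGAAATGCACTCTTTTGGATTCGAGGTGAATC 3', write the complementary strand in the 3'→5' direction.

3'-ATTCTTTACGTGAGAAAACCTAAGCTCCACTTAG-5'

Base-pairing A↔T, G↔C gives the complement. The complementary strand is antiparallel, so paired with a 5'→3' strand it runs 3'→5'.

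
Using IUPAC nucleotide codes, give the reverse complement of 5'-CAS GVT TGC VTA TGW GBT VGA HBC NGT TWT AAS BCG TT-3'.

Standard pairs A↔T, G↔C; ambiguity codes pair W↔W, S↔S, B↔V, H↔D, N↔N. Complement (GTSCBAACGBATACWCVABCTDVGNCAAWATTSVGCAA), then reverse for 5'→3'.

5'-AACGVSTTAWAACNGVDTCBAVCWCATABGCAABCSTG-3'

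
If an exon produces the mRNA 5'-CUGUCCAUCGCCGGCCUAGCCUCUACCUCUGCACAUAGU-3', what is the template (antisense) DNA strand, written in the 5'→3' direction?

Replace U with T to get the coding DNA strand: CTGTCCATCGCCGGCCTAGCCTCTACCTCTGCACATAGT. The template strand is its reverse complement (complement GACAGGTAGCGGCCGGATCGGAGATGGAGACGTGTATCA, then reverse).

5'-ACTATGTGCAGAGGTAGAGGCTAGGCCGGCGATGGACAG-3'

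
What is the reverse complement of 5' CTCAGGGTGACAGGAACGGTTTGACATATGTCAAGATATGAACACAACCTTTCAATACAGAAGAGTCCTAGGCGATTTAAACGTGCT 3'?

5'-AGCACGTTTAAATCGCCTAGGACTCTTCTGTATTGAAAGGTTGTGTTCATATCTTGACATATGTCAAACCGTTCCTGTCACCCTGAG-3'

Complement each base (A↔T, G↔C): GAGTCCCACTGTCCTTGCCAAACTGTATACAGTTCTATACTTGTGTTGGAAAGTTATGTCTTCTCAGGATCCGCTAAATTTGCACGA. Then reverse.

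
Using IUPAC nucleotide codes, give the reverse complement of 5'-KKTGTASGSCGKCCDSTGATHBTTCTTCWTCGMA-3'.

5'-TKCGAWGAAGAAVDATCASHGGMCGSCSTACAMM-3'

Standard pairs A↔T, G↔C; ambiguity codes pair M↔K, W↔W, S↔S, B↔V, D↔H. Complement (MMACATSCSGCMGGHSACTADVAAGAAGWAGCKT), then reverse for 5'→3'.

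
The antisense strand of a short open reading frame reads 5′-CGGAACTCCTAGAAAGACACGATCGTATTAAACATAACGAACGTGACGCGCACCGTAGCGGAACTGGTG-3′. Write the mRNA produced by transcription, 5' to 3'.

The mRNA has the sequence of the coding strand (reverse complement of the template) with T→U. Reverse complement of CGGAACTCCTAGAAAGACACGATCGTATTAAACATAACGAACGTGACGCGCACCGTAGCGGAACTGGTG is CACCAGTTCCGCTACGGTGCGCGTCACGTTCGTTATGTTTAATACGATCGTGTCTTTCTAGGAGTTCCG; then T→U.

5'-CACCAGUUCCGCUACGGUGCGCGUCACGUUCGUUAUGUUUAAUACGAUCGUGUCUUUCUAGGAGUUCCG-3'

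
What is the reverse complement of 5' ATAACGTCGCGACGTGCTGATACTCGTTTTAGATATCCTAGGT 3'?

5'-ACCTAGGATATCTAAAACGAGTATCAGCACGTCGCGACGTTAT-3'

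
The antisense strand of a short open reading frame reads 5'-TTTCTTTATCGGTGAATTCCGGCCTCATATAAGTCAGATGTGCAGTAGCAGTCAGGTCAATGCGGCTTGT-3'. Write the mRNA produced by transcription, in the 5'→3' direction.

RNA polymerase reads the template 3'→5' and synthesizes mRNA 5'→3' by base-pairing (A→U, T→A, G↔C). The complement of the template is AAAGAAATAGCCACTTAAGGCCGGAGTATATTCAGTCTACACGTCATCGTCAGTCCAGTTACGCCGAACA; antiparallel, so 5'→3' the coding strand is ACAAGCCGCATTGACCTGACTGCTACTGCACATCTGACTTATATGAGGCCGGAATTCACCGATAAAGAAA. Replace T with U for the mRNA.

5′-ACAAGCCGCAUUGACCUGACUGCUACUGCACAUCUGACUUAUAUGAGGCCGGAAUUCACCGAUAAAGAAA-3′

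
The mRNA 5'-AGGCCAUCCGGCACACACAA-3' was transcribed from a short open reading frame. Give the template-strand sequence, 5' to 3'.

Replace U with T to get the coding DNA strand: AGGCCATCCGGCACACACAA. The template strand is its reverse complement (complement TCCGGTAGGCCGTGTGTGTT, then reverse).

5'-TTGTGTGTGCCGGATGGCCT-3'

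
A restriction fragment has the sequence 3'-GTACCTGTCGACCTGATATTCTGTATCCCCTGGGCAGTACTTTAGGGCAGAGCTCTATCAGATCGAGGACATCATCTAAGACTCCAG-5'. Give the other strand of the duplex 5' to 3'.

5′-CATGGACAGCTGGACTATAAGACATAGGGGACCCGTCATGAAATCCCGTCTCGAGATAGTCTAGCTCCTGTAGTAGATTCTGAGGTC-3′

The strand is given 3'→5', so its complement runs 5'→3' in the same left-to-right order: pair each base A↔T, G↔C.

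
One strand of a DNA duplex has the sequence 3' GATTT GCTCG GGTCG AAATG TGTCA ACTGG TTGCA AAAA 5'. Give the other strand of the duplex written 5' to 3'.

The strand is given 3'→5', so its complement runs 5'→3' in the same left-to-right order: pair each base A↔T, G↔C.

5′-CTAAACGAGCCCAGCTTTACACAGTTGACCAACGTTTTT-3′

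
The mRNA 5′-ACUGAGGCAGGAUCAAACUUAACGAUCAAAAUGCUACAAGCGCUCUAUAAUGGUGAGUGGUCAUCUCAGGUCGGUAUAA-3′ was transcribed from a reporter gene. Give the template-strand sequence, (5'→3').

Replace U with T to get the coding DNA strand: ACTGAGGCAGGATCAAACTTAACGATCAAAATGCTACAAGCGCTCTATAATGGTGAGTGGTCATCTCAGGTCGGTATAA. The template strand is its reverse complement (complement TGACTCCGTCCTAGTTTGAATTGCTAGTTTTACGATGTTCGCGAGATATTACCACTCACCAGTAGAGTCCAGCCATATT, then reverse).

5'-TTATACCGACCTGAGATGACCACTCACCATTATAGAGCGCTTGTAGCATTTTGATCGTTAAGTTTGATCCTGCCTCAGT-3'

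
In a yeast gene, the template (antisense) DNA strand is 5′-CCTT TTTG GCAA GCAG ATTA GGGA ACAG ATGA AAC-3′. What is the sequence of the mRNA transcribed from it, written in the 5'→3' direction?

5'-GUUUCAUCUGUUCCCUAAUCUGCUUGCCAAAAAGG-3'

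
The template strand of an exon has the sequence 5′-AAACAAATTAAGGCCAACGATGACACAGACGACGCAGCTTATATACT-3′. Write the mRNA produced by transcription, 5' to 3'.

5'-AGUAUAUAAGCUGCGUCGUCUGUGUCAUCGUUGGCCUUAAUUUGUUU-3'

The mRNA has the sequence of the coding strand (reverse complement of the template) with T→U. Reverse complement of AAACAAATTAAGGCCAACGATGACACAGACGACGCAGCTTATATACT is AGTATATAAGCTGCGTCGTCTGTGTCATCGTTGGCCTTAATTTGTTT; then T→U.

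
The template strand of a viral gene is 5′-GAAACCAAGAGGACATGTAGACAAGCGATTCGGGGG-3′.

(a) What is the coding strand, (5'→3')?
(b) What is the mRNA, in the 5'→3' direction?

(a) The coding strand is the reverse complement of the template: complement CTTTGGTTCTCCTGTACATCTGTTCGCTAAGCCCCC, then reverse.
(b) mRNA has the coding-strand sequence with T→U.

(a) 5′-CCCCCGAATCGCTTGTCTACATGTCCTCTTGGTTTC-3′
(b) 5'-CCCCCGAAUCGCUUGUCUACAUGUCCUCUUGGUUUC-3'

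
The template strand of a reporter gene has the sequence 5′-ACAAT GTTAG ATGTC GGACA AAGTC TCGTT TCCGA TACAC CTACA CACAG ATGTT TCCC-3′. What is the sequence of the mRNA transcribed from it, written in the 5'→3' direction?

5'-GGGAAACAUCUGUGUGUAGGUGUAUCGGAAACGAGACUUUGUCCGACAUCUAACAUUGU-3'

RNA polymerase reads the template 3'→5' and synthesizes mRNA 5'→3' by base-pairing (A→U, T→A, G↔C). The complement of the template is TGTTACAATCTACAGCCTGTTTCAGAGCAAAGGCTATGTGGATGTGTGTCTACAAAGGG; antiparallel, so 5'→3' the coding strand is GGGAAACATCTGTGTGTAGGTGTATCGGAAACGAGACTTTGTCCGACATCTAACATTGT. Replace T with U for the mRNA.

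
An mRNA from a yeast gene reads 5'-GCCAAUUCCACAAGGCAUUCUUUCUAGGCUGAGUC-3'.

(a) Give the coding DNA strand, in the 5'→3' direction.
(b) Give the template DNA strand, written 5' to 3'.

(a) 5'-GCCAATTCCACAAGGCATTCTTTCTAGGCTGAGTC-3'
(b) 5′-GACTCAGCCTAGAAAGAATGCCTTGTGGAATTGGC-3′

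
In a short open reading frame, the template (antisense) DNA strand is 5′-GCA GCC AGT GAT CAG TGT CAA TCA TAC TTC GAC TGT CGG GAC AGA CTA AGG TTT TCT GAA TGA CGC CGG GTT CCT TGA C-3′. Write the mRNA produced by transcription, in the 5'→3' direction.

5′-GUCAAGGAACCCGGCGUCAUUCAGAAAACCUUAGUCUGUCCCGACAGUCGAAGUAUGAUUGACACUGAUCACUGGCUGC-3′

RNA polymerase reads the template 3'→5' and synthesizes mRNA 5'→3' by base-pairing (A→U, T→A, G↔C). The complement of the template is CGTCGGTCACTAGTCACAGTTAGTATGAAGCTGACAGCCCTGTCTGATTCCAAAAGACTTACTGCGGCCCAAGGAACTG; antiparallel, so 5'→3' the coding strand is GTCAAGGAACCCGGCGTCATTCAGAAAACCTTAGTCTGTCCCGACAGTCGAAGTATGATTGACACTGATCACTGGCTGC. Replace T with U for the mRNA.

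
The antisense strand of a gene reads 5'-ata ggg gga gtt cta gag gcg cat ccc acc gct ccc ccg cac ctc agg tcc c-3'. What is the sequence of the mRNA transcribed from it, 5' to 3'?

RNA polymerase reads the template 3'→5' and synthesizes mRNA 5'→3' by base-pairing (A→U, T→A, G↔C). The complement of the template is TATCCCCCTCAAGATCTCCGCGTAGGGTGGCGAGGGGGCGTGGAGTCCAGGG; antiparallel, so 5'→3' the coding strand is GGGACCTGAGGTGCGGGGGAGCGGTGGGATGCGCCTCTAGAACTCCCCCTAT. Replace T with U for the mRNA.

5'-GGGACCUGAGGUGCGGGGGAGCGGUGGGAUGCGCCUCUAGAACUCCCCCUAU-3'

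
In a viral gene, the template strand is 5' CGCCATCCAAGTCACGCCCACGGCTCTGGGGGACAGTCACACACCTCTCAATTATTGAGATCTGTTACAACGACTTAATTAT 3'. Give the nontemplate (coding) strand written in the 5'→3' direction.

5'-ATAATTAAGTCGTTGTAACAGATCTCAATAATTGAGAGGTGTGTGACTGTCCCCCAGAGCCGTGGGCGTGACTTGGATGGCG-3'

The coding strand is complementary and antiparallel to the template: take the complement (A↔T, G↔C) and reverse.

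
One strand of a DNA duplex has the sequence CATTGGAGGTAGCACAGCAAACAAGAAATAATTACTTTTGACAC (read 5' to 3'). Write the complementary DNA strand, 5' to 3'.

5′-GTGTCAAAAGTAATTATTTCTTGTTTGCTGTGCTACCTCCAATG-3′

The complement of CATTGGAGGTAGCACAGCAAACAAGAAATAATTACTTTTGACAC is GTAACCTCCATCGTGTCGTTTGTTCTTTATTAATGAAAACTGTG (A↔T, G↔C). DNA strands are antiparallel, so the complementary strand runs 3'→5'; reversing gives the 5'→3' form.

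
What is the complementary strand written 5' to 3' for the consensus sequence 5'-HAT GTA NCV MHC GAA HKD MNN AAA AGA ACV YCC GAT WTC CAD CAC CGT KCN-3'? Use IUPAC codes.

5′-NGMACGGTGHTGGAWATCGGRBGTTCTTTTNNKHMDTTCGDKBGNTACATD-3′

Standard pairs A↔T, G↔C; ambiguity codes pair Y↔R, M↔K, W↔W, D↔H, V↔B, N↔N. Complement (DTACATNGBKDGCTTDMHKNNTTTTCTTGBRGGCTAWAGGTHGTGGCAMGN), then reverse for 5'→3'.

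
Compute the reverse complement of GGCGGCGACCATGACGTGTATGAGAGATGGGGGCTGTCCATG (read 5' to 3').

5'-CATGGACAGCCCCCATCTCTCATACACGTCATGGTCGCCGCC-3'

Complement each base (A↔T, G↔C): CCGCCGCTGGTACTGCACATACTCTCTACCCCCGACAGGTAC. Then reverse.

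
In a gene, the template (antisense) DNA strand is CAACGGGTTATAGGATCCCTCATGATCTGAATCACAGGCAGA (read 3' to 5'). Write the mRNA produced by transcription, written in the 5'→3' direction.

5'-GUUGCCCAAUAUCCUAGGGAGUACUAGACUUAGUGUCCGUCU-3'

Reading the template 3'→5' as shown, RNA polymerase pairs each base (A→U, T→A, G↔C) to build mRNA 5'→3' directly.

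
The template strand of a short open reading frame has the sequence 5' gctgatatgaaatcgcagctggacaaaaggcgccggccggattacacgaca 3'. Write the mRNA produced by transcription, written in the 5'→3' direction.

5'-UGUCGUGUAAUCCGGCCGGCGCCUUUUGUCCAGCUGCGAUUUCAUAUCAGC-3'

The mRNA has the sequence of the coding strand (reverse complement of the template) with T→U. Reverse complement of GCTGATATGAAATCGCAGCTGGACAAAAGGCGCCGGCCGGATTACACGACA is TGTCGTGTAATCCGGCCGGCGCCTTTTGTCCAGCTGCGATTTCATATCAGC; then T→U.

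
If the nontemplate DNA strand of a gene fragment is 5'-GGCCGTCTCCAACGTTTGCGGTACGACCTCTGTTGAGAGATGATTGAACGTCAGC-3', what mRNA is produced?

mRNA has the coding-strand sequence with U in place of T.

5′-GGCCGUCUCCAACGUUUGCGGUACGACCUCUGUUGAGAGAUGAUUGAACGUCAGC-3′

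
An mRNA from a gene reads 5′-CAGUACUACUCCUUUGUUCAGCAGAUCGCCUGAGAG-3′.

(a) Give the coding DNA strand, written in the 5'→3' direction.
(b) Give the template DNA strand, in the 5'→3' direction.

(a) The coding strand matches the mRNA with U→T.
(b) The template strand is the reverse complement of the coding strand.

(a) 5′-CAGTACTACTCCTTTGTTCAGCAGATCGCCTGAGAG-3′
(b) 5'-CTCTCAGGCGATCTGCTGAACAAAGGAGTAGTACTG-3'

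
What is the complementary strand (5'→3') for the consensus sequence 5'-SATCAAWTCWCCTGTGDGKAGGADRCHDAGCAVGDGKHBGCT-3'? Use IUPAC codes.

5'-AGCVDMCHCBTGCTHDGYHTCCTMCHCACAGGWGAWTTGATS-3'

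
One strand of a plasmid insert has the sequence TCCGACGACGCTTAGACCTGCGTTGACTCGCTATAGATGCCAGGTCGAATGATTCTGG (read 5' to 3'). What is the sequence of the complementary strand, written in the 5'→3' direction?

5'-CCAGAATCATTCGACCTGGCATCTATAGCGAGTCAACGCAGGTCTAAGCGTCGTCGGA-3'

The complement of TCCGACGACGCTTAGACCTGCGTTGACTCGCTATAGATGCCAGGTCGAATGATTCTGG is AGGCTGCTGCGAATCTGGACGCAACTGAGCGATATCTACGGTCCAGCTTACTAAGACC (A↔T, G↔C). DNA strands are antiparallel, so the complementary strand runs 3'→5'; reversing gives the 5'→3' form.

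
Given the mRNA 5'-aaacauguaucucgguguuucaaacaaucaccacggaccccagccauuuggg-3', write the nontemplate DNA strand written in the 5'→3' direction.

The coding DNA strand has the same 5'→3' sequence as the mRNA with U replaced by T.

5'-AAACATGTATCTCGGTGTTTCAAACAATCACCACGGACCCCAGCCATTTGGG-3'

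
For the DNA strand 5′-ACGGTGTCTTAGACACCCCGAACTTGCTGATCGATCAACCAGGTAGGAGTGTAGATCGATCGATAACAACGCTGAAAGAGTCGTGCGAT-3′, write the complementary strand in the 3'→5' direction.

3'-TGCCACAGAATCTGTGGGGCTTGAACGACTAGCTAGTTGGTCCATCCTCACATCTAGCTAGCTATTGTTGCGACTTTCTCAGCACGCTA-5'

Base-pairing A↔T, G↔C gives the complement. The complementary strand is antiparallel, so paired with a 5'→3' strand it runs 3'→5'.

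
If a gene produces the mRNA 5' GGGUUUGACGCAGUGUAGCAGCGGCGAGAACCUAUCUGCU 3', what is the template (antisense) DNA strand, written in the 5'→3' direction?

Replace U with T to get the coding DNA strand: GGGTTTGACGCAGTGTAGCAGCGGCGAGAACCTATCTGCT. The template strand is its reverse complement (complement CCCAAACTGCGTCACATCGTCGCCGCTCTTGGATAGACGA, then reverse).

5'-AGCAGATAGGTTCTCGCCGCTGCTACACTGCGTCAAACCC-3'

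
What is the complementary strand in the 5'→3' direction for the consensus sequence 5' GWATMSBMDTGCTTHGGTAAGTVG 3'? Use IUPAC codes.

Standard pairs A↔T, G↔C; ambiguity codes pair M↔K, W↔W, S↔S, B↔V, D↔H. Complement (CWTAKSVKHACGAADCCATTCABC), then reverse for 5'→3'.

5'-CBACTTACCDAAGCAHKVSKATWC-3'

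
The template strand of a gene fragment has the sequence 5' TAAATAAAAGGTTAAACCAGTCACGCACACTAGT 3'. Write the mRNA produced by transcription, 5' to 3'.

RNA polymerase reads the template 3'→5' and synthesizes mRNA 5'→3' by base-pairing (A→U, T→A, G↔C). The complement of the template is ATTTATTTTCCAATTTGGTCAGTGCGTGTGATCA; antiparallel, so 5'→3' the coding strand is ACTAGTGTGCGTGACTGGTTTAACCTTTTATTTA. Replace T with U for the mRNA.

5'-ACUAGUGUGCGUGACUGGUUUAACCUUUUAUUUA-3'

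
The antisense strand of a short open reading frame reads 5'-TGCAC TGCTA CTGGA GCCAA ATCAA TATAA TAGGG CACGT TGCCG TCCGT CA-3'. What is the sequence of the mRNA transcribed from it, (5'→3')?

The mRNA has the sequence of the coding strand (reverse complement of the template) with T→U. Reverse complement of TGCACTGCTACTGGAGCCAAATCAATATAATAGGGCACGTTGCCGTCCGTCA is TGACGGACGGCAACGTGCCCTATTATATTGATTTGGCTCCAGTAGCAGTGCA; then T→U.

5'-UGACGGACGGCAACGUGCCCUAUUAUAUUGAUUUGGCUCCAGUAGCAGUGCA-3'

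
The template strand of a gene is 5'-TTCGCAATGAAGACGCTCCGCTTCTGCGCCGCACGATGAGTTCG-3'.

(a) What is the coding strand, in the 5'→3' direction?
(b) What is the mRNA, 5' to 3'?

(a) The coding strand is the reverse complement of the template: complement AAGCGTTACTTCTGCGAGGCGAAGACGCGGCGTGCTACTCAAGC, then reverse.
(b) mRNA has the coding-strand sequence with T→U.

(a) 5'-CGAACTCATCGTGCGGCGCAGAAGCGGAGCGTCTTCATTGCGAA-3'
(b) 5'-CGAACUCAUCGUGCGGCGCAGAAGCGGAGCGUCUUCAUUGCGAA-3'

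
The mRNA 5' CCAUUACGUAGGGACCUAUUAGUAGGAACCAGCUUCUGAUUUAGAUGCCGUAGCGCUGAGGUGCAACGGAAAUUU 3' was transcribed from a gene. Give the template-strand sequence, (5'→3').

Replace U with T to get the coding DNA strand: CCATTACGTAGGGACCTATTAGTAGGAACCAGCTTCTGATTTAGATGCCGTAGCGCTGAGGTGCAACGGAAATTT. The template strand is its reverse complement (complement GGTAATGCATCCCTGGATAATCATCCTTGGTCGAAGACTAAATCTACGGCATCGCGACTCCACGTTGCCTTTAAA, then reverse).

5'-AAATTTCCGTTGCACCTCAGCGCTACGGCATCTAAATCAGAAGCTGGTTCCTACTAATAGGTCCCTACGTAATGG-3'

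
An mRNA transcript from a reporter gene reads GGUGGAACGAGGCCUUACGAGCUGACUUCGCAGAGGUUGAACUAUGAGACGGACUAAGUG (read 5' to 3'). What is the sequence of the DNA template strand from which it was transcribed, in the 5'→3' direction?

Replace U with T to get the coding DNA strand: GGTGGAACGAGGCCTTACGAGCTGACTTCGCAGAGGTTGAACTATGAGACGGACTAAGTG. The template strand is its reverse complement (complement CCACCTTGCTCCGGAATGCTCGACTGAAGCGTCTCCAACTTGATACTCTGCCTGATTCAC, then reverse).

5'-CACTTAGTCCGTCTCATAGTTCAACCTCTGCGAAGTCAGCTCGTAAGGCCTCGTTCCACC-3'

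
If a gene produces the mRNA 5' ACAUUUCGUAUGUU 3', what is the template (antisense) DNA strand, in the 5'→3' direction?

Replace U with T to get the coding DNA strand: ACATTTCGTATGTT. The template strand is its reverse complement (complement TGTAAAGCATACAA, then reverse).

5'-AACATACGAAATGT-3'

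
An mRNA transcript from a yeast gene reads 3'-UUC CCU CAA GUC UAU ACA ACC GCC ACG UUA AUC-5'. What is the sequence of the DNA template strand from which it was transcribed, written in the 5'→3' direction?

Written 5'→3' the mRNA is CUAAUUGCACCGCCAACAUAUCUGAACUCCCUU, so the coding DNA strand is CTAATTGCACCGCCAACATATCTGAACTCCCTT. The template is its reverse complement.

5'-AAGGGAGTTCAGATATGTTGGCGGTGCAATTAG-3'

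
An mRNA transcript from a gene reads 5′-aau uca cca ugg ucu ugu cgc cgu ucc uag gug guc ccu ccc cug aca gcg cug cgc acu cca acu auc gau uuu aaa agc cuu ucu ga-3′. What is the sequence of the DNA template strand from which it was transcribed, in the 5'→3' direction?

5'-TCAGAAAGGCTTTTAAAATCGATAGTTGGAGTGCGCAGCGCTGTCAGGGGAGGGACCACCTAGGAACGGCGACAAGACCATGGTGAATT-3'

Replace U with T to get the coding DNA strand: AATTCACCATGGTCTTGTCGCCGTTCCTAGGTGGTCCCTCCCCTGACAGCGCTGCGCACTCCAACTATCGATTTTAAAAGCCTTTCTGA. The template strand is its reverse complement (complement TTAAGTGGTACCAGAACAGCGGCAAGGATCCACCAGGGAGGGGACTGTCGCGACGCGTGAGGTTGATAGCTAAAATTTTCGGAAAGACT, then reverse).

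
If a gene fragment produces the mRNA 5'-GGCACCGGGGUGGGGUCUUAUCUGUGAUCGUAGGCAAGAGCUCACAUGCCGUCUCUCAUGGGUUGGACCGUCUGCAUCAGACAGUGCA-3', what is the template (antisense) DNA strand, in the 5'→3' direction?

5′-TGCACTGTCTGATGCAGACGGTCCAACCCATGAGAGACGGCATGTGAGCTCTTGCCTACGATCACAGATAAGACCCCACCCCGGTGCC-3′

Replace U with T to get the coding DNA strand: GGCACCGGGGTGGGGTCTTATCTGTGATCGTAGGCAAGAGCTCACATGCCGTCTCTCATGGGTTGGACCGTCTGCATCAGACAGTGCA. The template strand is its reverse complement (complement CCGTGGCCCCACCCCAGAATAGACACTAGCATCCGTTCTCGAGTGTACGGCAGAGAGTACCCAACCTGGCAGACGTAGTCTGTCACGT, then reverse).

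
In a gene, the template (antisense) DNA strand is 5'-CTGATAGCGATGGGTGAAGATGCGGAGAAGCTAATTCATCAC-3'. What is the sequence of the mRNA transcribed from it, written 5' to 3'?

The mRNA has the sequence of the coding strand (reverse complement of the template) with T→U. Reverse complement of CTGATAGCGATGGGTGAAGATGCGGAGAAGCTAATTCATCAC is GTGATGAATTAGCTTCTCCGCATCTTCACCCATCGCTATCAG; then T→U.

5'-GUGAUGAAUUAGCUUCUCCGCAUCUUCACCCAUCGCUAUCAG-3'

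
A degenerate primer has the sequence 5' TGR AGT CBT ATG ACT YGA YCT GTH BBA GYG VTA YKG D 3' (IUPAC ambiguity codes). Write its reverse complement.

5′-HCMRTABCRCTVVDACAGRTCRAGTCATAVGACTYCA-3′

Standard pairs A↔T, G↔C; ambiguity codes pair R↔Y, K↔M, B↔V, D↔H. Complement (ACYTCAGVATACTGARCTRGACADVVTCRCBATRMCH), then reverse for 5'→3'.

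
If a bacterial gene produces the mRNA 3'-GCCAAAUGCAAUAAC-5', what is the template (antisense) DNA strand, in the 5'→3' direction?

Written 5'→3' the mRNA is CAAUAACGUAAACCG, so the coding DNA strand is CAATAACGTAAACCG. The template is its reverse complement.

5'-CGGTTTACGTTATTG-3'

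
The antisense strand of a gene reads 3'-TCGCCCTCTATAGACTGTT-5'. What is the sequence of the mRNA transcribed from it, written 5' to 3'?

5'-AGCGGGAGAUAUCUGACAA-3'

Reading the template 3'→5' as shown, RNA polymerase pairs each base (A→U, T→A, G↔C) to build mRNA 5'→3' directly.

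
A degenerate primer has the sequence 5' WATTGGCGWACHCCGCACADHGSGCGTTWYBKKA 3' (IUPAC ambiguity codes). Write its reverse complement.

Standard pairs A↔T, G↔C; ambiguity codes pair Y↔R, K↔M, W↔W, S↔S, B↔V, D↔H. Complement (WTAACCGCWTGDGGCGTGTHDCSCGCAAWRVMMT), then reverse for 5'→3'.

5'-TMMVRWAACGCSCDHTGTGCGGDGTWCGCCAATW-3'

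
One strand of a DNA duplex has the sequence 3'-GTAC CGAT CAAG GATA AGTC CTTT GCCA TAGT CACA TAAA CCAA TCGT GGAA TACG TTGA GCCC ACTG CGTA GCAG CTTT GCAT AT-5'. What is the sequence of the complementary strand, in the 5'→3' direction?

The strand is given 3'→5', so its complement runs 5'→3' in the same left-to-right order: pair each base A↔T, G↔C.

5'-CATGGCTAGTTCCTATTCAGGAAACGGTATCAGTGTATTTGGTTAGCACCTTATGCAACTCGGGTGACGCATCGTCGAAACGTATA-3'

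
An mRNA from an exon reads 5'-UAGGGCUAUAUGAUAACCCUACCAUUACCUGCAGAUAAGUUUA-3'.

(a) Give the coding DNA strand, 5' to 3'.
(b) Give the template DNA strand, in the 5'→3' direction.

(a) The coding strand matches the mRNA with U→T.
(b) The template strand is the reverse complement of the coding strand.

(a) 5′-TAGGGCTATATGATAACCCTACCATTACCTGCAGATAAGTTTA-3′
(b) 5'-TAAACTTATCTGCAGGTAATGGTAGGGTTATCATATAGCCCTA-3'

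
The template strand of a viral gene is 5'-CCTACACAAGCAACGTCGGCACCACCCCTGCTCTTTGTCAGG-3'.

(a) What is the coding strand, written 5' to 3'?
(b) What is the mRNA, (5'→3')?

(a) The coding strand is the reverse complement of the template: complement GGATGTGTTCGTTGCAGCCGTGGTGGGGACGAGAAACAGTCC, then reverse.
(b) mRNA has the coding-strand sequence with T→U.

(a) 5′-CCTGACAAAGAGCAGGGGTGGTGCCGACGTTGCTTGTGTAGG-3′
(b) 5'-CCUGACAAAGAGCAGGGGUGGUGCCGACGUUGCUUGUGUAGG-3'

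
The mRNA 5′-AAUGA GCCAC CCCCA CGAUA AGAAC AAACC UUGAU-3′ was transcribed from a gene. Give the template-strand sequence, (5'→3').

Replace U with T to get the coding DNA strand: AATGAGCCACCCCCACGATAAGAACAAACCTTGAT. The template strand is its reverse complement (complement TTACTCGGTGGGGGTGCTATTCTTGTTTGGAACTA, then reverse).

5'-ATCAAGGTTTGTTCTTATCGTGGGGGTGGCTCATT-3'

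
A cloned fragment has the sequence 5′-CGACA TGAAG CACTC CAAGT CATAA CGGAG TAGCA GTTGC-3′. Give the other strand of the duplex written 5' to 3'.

The complement of CGACATGAAGCACTCCAAGTCATAACGGAGTAGCAGTTGC is GCTGTACTTCGTGAGGTTCAGTATTGCCTCATCGTCAACG (A↔T, G↔C). DNA strands are antiparallel, so the complementary strand runs 3'→5'; reversing gives the 5'→3' form.

5'-GCAACTGCTACTCCGTTATGACTTGGAGTGCTTCATGTCG-3'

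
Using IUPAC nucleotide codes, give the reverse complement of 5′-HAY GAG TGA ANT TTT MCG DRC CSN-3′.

5'-NSGGYHCGKAAAANTTCACTCRTD-3'

Standard pairs A↔T, G↔C; ambiguity codes pair R↔Y, M↔K, S↔S, D↔H, N↔N. Complement (DTRCTCACTTNAAAAKGCHYGGSN), then reverse for 5'→3'.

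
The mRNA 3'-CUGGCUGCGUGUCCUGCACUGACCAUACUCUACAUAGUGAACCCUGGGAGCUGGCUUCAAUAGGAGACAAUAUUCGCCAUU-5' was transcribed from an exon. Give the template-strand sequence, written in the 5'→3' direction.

Written 5'→3' the mRNA is UUACCGCUUAUAACAGAGGAUAACUUCGGUCGAGGGUCCCAAGUGAUACAUCUCAUACCAGUCACGUCCUGUGCGUCGGUC, so the coding DNA strand is TTACCGCTTATAACAGAGGATAACTTCGGTCGAGGGTCCCAAGTGATACATCTCATACCAGTCACGTCCTGTGCGTCGGTC. The template is its reverse complement.

5'-GACCGACGCACAGGACGTGACTGGTATGAGATGTATCACTTGGGACCCTCGACCGAAGTTATCCTCTGTTATAAGCGGTAA-3'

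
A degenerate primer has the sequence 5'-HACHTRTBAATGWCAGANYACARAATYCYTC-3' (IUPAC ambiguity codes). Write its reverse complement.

Standard pairs A↔T, G↔C; ambiguity codes pair R↔Y, W↔W, B↔V, H↔D, N↔N. Complement (DTGDAYAVTTACWGTCTNRTGTYTTARGRAG), then reverse for 5'→3'.

5'-GARGRATTYTGTRNTCTGWCATTVAYADGTD-3'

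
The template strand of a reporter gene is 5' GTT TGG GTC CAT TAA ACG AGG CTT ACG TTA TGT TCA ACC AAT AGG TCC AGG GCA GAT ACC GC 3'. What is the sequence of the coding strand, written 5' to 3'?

The coding strand is complementary and antiparallel to the template: take the complement (A↔T, G↔C) and reverse.

5'-GCGGTATCTGCCCTGGACCTATTGGTTGAACATAACGTAAGCCTCGTTTAATGGACCCAAAC-3'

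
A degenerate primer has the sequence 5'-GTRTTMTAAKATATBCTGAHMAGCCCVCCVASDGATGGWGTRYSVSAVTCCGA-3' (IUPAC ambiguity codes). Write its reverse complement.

Standard pairs A↔T, G↔C; ambiguity codes pair R↔Y, M↔K, W↔W, S↔S, B↔V, D↔H. Complement (CAYAAKATTMTATAVGACTDKTCGGGBGGBTSHCTACCWCAYRSBSTBAGGCT), then reverse for 5'→3'.

5′-TCGGABTSBSRYACWCCATCHSTBGGBGGGCTKDTCAGVATATMTTAKAAYAC-3′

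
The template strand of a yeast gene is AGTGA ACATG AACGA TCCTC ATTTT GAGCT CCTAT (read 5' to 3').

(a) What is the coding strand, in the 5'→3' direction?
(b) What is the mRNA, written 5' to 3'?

(a) 5'-ATAGGAGCTCAAAATGAGGATCGTTCATGTTCACT-3'
(b) 5'-AUAGGAGCUCAAAAUGAGGAUCGUUCAUGUUCACU-3'

(a) The coding strand is the reverse complement of the template: complement TCACTTGTACTTGCTAGGAGTAAAACTCGAGGATA, then reverse.
(b) mRNA has the coding-strand sequence with T→U.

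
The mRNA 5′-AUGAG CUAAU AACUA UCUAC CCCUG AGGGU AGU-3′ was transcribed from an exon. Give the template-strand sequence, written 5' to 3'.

Replace U with T to get the coding DNA strand: ATGAGCTAATAACTATCTACCCCTGAGGGTAGT. The template strand is its reverse complement (complement TACTCGATTATTGATAGATGGGGACTCCCATCA, then reverse).

5'-ACTACCCTCAGGGGTAGATAGTTATTAGCTCAT-3'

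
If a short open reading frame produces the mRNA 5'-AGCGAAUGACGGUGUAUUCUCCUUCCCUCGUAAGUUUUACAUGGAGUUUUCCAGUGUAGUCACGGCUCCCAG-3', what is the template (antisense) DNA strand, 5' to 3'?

Replace U with T to get the coding DNA strand: AGCGAATGACGGTGTATTCTCCTTCCCTCGTAAGTTTTACATGGAGTTTTCCAGTGTAGTCACGGCTCCCAG. The template strand is its reverse complement (complement TCGCTTACTGCCACATAAGAGGAAGGGAGCATTCAAAATGTACCTCAAAAGGTCACATCAGTGCCGAGGGTC, then reverse).

5'-CTGGGAGCCGTGACTACACTGGAAAACTCCATGTAAAACTTACGAGGGAAGGAGAATACACCGTCATTCGCT-3'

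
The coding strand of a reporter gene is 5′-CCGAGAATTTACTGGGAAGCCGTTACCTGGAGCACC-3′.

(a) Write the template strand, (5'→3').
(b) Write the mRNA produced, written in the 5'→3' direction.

(a) 5'-GGTGCTCCAGGTAACGGCTTCCCAGTAAATTCTCGG-3'
(b) 5'-CCGAGAAUUUACUGGGAAGCCGUUACCUGGAGCACC-3'

(a) The template strand is the reverse complement of the coding strand: complement GGCTCTTAAATGACCCTTCGGCAATGGACCTCGTGG, then reverse.
(b) mRNA matches the coding strand with T→U.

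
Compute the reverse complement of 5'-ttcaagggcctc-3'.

5'-GAGGCCCTTGAA-3'

Reading the sequence 3'→5' and pairing each base (A↔T, G↔C) gives the reverse complement directly.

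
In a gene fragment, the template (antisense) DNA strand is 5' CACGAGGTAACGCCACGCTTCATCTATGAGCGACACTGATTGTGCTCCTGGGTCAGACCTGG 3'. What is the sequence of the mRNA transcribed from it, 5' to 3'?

5'-CCAGGUCUGACCCAGGAGCACAAUCAGUGUCGCUCAUAGAUGAAGCGUGGCGUUACCUCGUG-3'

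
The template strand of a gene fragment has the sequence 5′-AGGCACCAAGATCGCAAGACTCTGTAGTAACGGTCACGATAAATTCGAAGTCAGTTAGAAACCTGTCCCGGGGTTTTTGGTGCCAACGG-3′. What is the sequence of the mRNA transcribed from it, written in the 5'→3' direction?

5'-CCGUUGGCACCAAAAACCCCGGGACAGGUUUCUAACUGACUUCGAAUUUAUCGUGACCGUUACUACAGAGUCUUGCGAUCUUGGUGCCU-3'

The mRNA has the sequence of the coding strand (reverse complement of the template) with T→U. Reverse complement of AGGCACCAAGATCGCAAGACTCTGTAGTAACGGTCACGATAAATTCGAAGTCAGTTAGAAACCTGTCCCGGGGTTTTTGGTGCCAACGG is CCGTTGGCACCAAAAACCCCGGGACAGGTTTCTAACTGACTTCGAATTTATCGTGACCGTTACTACAGAGTCTTGCGATCTTGGTGCCT; then T→U.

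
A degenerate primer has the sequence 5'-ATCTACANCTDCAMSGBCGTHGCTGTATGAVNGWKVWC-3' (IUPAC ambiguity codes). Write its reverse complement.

Standard pairs A↔T, G↔C; ambiguity codes pair M↔K, W↔W, S↔S, B↔V, D↔H, N↔N. Complement (TAGATGTNGAHGTKSCVGCADCGACATACTBNCWMBWG), then reverse for 5'→3'.

5'-GWBMWCNBTCATACAGCDACGVCSKTGHAGNTGTAGAT-3'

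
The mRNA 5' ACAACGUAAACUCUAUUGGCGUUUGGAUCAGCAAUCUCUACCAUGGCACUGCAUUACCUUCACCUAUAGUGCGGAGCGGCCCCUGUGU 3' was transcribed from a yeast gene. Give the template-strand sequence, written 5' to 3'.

5′-ACACAGGGGCCGCTCCGCACTATAGGTGAAGGTAATGCAGTGCCATGGTAGAGATTGCTGATCCAAACGCCAATAGAGTTTACGTTGT-3′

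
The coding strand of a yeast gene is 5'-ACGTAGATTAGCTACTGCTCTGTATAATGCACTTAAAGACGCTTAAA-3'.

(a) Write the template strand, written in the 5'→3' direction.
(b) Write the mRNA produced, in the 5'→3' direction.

(a) The template strand is the reverse complement of the coding strand: complement TGCATCTAATCGATGACGAGACATATTACGTGAATTTCTGCGAATTT, then reverse.
(b) mRNA matches the coding strand with T→U.

(a) 5'-TTTAAGCGTCTTTAAGTGCATTATACAGAGCAGTAGCTAATCTACGT-3'
(b) 5'-ACGUAGAUUAGCUACUGCUCUGUAUAAUGCACUUAAAGACGCUUAAA-3'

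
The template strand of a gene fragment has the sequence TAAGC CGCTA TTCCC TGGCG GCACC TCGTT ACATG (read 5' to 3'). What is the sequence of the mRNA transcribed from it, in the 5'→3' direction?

5'-CAUGUAACGAGGUGCCGCCAGGGAAUAGCGGCUUA-3'

The mRNA has the sequence of the coding strand (reverse complement of the template) with T→U. Reverse complement of TAAGCCGCTATTCCCTGGCGGCACCTCGTTACATG is CATGTAACGAGGTGCCGCCAGGGAATAGCGGCTTA; then T→U.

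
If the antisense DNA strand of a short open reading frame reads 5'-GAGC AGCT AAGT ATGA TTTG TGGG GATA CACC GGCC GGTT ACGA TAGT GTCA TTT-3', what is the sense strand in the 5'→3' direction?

5'-AAATGACACTATCGTAACCGGCCGGTGTATCCCCACAAATCATACTTAGCTGCTC-3'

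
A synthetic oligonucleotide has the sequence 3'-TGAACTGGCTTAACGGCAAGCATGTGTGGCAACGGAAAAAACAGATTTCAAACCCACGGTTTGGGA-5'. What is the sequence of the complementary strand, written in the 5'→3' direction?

The strand is given 3'→5', so its complement runs 5'→3' in the same left-to-right order: pair each base A↔T, G↔C.

5'-ACTTGACCGAATTGCCGTTCGTACACACCGTTGCCTTTTTTGTCTAAAGTTTGGGTGCCAAACCCT-3'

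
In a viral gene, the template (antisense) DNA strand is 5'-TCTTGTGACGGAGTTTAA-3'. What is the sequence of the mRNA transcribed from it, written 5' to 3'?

5'-UUAAACUCCGUCACAAGA-3'

The mRNA has the sequence of the coding strand (reverse complement of the template) with T→U. Reverse complement of TCTTGTGACGGAGTTTAA is TTAAACTCCGTCACAAGA; then T→U.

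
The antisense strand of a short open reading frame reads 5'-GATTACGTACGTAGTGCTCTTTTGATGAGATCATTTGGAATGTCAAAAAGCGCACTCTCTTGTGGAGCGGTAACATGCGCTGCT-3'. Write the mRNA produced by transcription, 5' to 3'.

5'-AGCAGCGCAUGUUACCGCUCCACAAGAGAGUGCGCUUUUUGACAUUCCAAAUGAUCUCAUCAAAAGAGCACUACGUACGUAAUC-3'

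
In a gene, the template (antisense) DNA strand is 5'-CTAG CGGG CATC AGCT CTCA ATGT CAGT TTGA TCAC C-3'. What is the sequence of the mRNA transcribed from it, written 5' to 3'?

RNA polymerase reads the template 3'→5' and synthesizes mRNA 5'→3' by base-pairing (A→U, T→A, G↔C). The complement of the template is GATCGCCCGTAGTCGAGAGTTACAGTCAAACTAGTGG; antiparallel, so 5'→3' the coding strand is GGTGATCAAACTGACATTGAGAGCTGATGCCCGCTAG. Replace T with U for the mRNA.

5'-GGUGAUCAAACUGACAUUGAGAGCUGAUGCCCGCUAG-3'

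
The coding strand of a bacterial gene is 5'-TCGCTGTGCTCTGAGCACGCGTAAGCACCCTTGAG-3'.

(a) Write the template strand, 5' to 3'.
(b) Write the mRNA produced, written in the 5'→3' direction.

(a) The template strand is the reverse complement of the coding strand: complement AGCGACACGAGACTCGTGCGCATTCGTGGGAACTC, then reverse.
(b) mRNA matches the coding strand with T→U.

(a) 5'-CTCAAGGGTGCTTACGCGTGCTCAGAGCACAGCGA-3'
(b) 5'-UCGCUGUGCUCUGAGCACGCGUAAGCACCCUUGAG-3'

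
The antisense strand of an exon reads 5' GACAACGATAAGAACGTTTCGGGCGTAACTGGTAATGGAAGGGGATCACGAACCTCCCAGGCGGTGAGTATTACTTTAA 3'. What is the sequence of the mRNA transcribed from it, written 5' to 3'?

5'-UUAAAGUAAUACUCACCGCCUGGGAGGUUCGUGAUCCCCUUCCAUUACCAGUUACGCCCGAAACGUUCUUAUCGUUGUC-3'

RNA polymerase reads the template 3'→5' and synthesizes mRNA 5'→3' by base-pairing (A→U, T→A, G↔C). The complement of the template is CTGTTGCTATTCTTGCAAAGCCCGCATTGACCATTACCTTCCCCTAGTGCTTGGAGGGTCCGCCACTCATAATGAAATT; antiparallel, so 5'→3' the coding strand is TTAAAGTAATACTCACCGCCTGGGAGGTTCGTGATCCCCTTCCATTACCAGTTACGCCCGAAACGTTCTTATCGTTGTC. Replace T with U for the mRNA.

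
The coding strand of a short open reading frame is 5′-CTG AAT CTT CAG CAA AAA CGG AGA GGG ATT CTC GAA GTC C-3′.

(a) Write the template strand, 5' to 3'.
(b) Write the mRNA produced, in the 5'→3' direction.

(a) The template strand is the reverse complement of the coding strand: complement GACTTAGAAGTCGTTTTTGCCTCTCCCTAAGAGCTTCAGG, then reverse.
(b) mRNA matches the coding strand with T→U.

(a) 5'-GGACTTCGAGAATCCCTCTCCGTTTTTGCTGAAGATTCAG-3'
(b) 5'-CUGAAUCUUCAGCAAAAACGGAGAGGGAUUCUCGAAGUCC-3'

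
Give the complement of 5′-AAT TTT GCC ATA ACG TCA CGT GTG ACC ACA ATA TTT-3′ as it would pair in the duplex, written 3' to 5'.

3'-TTAAAACGGTATTGCAGTGCACACTGGTGTTATAAA-5'

Base-pairing A↔T, G↔C gives the complement. The complementary strand is antiparallel, so paired with a 5'→3' strand it runs 3'→5'.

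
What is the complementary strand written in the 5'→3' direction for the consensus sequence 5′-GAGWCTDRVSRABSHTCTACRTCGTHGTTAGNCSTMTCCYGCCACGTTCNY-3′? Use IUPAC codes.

5'-RNGAACGTGGCRGGAKASGNCTAACDACGAYGTAGADSVTYSBYHAGWCTC-3'

Standard pairs A↔T, G↔C; ambiguity codes pair R↔Y, M↔K, W↔W, S↔S, B↔V, D↔H, N↔N. Complement (CTCWGAHYBSYTVSDAGATGYAGCADCAATCNGSAKAGGRCGGTGCAAGNR), then reverse for 5'→3'.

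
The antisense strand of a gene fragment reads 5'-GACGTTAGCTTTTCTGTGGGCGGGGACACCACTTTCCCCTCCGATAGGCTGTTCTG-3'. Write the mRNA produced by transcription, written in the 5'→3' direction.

5'-CAGAACAGCCUAUCGGAGGGGAAAGUGGUGUCCCCGCCCACAGAAAAGCUAACGUC-3'

The mRNA has the sequence of the coding strand (reverse complement of the template) with T→U. Reverse complement of GACGTTAGCTTTTCTGTGGGCGGGGACACCACTTTCCCCTCCGATAGGCTGTTCTG is CAGAACAGCCTATCGGAGGGGAAAGTGGTGTCCCCGCCCACAGAAAAGCTAACGTC; then T→U.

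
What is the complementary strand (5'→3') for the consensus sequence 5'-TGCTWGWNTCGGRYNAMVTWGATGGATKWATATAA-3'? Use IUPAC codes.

5'-TTATATWMATCCATCWABKTNRYCCGANWCWAGCA-3'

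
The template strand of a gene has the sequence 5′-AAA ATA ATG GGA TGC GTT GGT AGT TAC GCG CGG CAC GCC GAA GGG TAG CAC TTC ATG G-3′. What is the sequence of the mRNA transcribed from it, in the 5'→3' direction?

The mRNA has the sequence of the coding strand (reverse complement of the template) with T→U. Reverse complement of AAAATAATGGGATGCGTTGGTAGTTACGCGCGGCACGCCGAAGGGTAGCACTTCATGG is CCATGAAGTGCTACCCTTCGGCGTGCCGCGCGTAACTACCAACGCATCCCATTATTTT; then T→U.

5'-CCAUGAAGUGCUACCCUUCGGCGUGCCGCGCGUAACUACCAACGCAUCCCAUUAUUUU-3'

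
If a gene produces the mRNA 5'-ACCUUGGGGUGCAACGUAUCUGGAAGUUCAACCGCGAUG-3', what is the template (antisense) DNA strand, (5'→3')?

5'-CATCGCGGTTGAACTTCCAGATACGTTGCACCCCAAGGT-3'

Replace U with T to get the coding DNA strand: ACCTTGGGGTGCAACGTATCTGGAAGTTCAACCGCGATG. The template strand is its reverse complement (complement TGGAACCCCACGTTGCATAGACCTTCAAGTTGGCGCTAC, then reverse).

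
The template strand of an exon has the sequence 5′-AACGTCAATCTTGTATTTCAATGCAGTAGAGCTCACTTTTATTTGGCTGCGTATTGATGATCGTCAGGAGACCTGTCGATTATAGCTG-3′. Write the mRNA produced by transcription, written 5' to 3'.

5'-CAGCUAUAAUCGACAGGUCUCCUGACGAUCAUCAAUACGCAGCCAAAUAAAAGUGAGCUCUACUGCAUUGAAAUACAAGAUUGACGUU-3'

The mRNA has the sequence of the coding strand (reverse complement of the template) with T→U. Reverse complement of AACGTCAATCTTGTATTTCAATGCAGTAGAGCTCACTTTTATTTGGCTGCGTATTGATGATCGTCAGGAGACCTGTCGATTATAGCTG is CAGCTATAATCGACAGGTCTCCTGACGATCATCAATACGCAGCCAAATAAAAGTGAGCTCTACTGCATTGAAATACAAGATTGACGTT; then T→U.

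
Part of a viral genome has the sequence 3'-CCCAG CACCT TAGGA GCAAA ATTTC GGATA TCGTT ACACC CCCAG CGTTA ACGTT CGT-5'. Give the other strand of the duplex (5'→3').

5'-GGGTCGTGGAATCCTCGTTTTAAAGCCTATAGCAATGTGGGGGTCGCAATTGCAAGCA-3'

The strand is given 3'→5', so its complement runs 5'→3' in the same left-to-right order: pair each base A↔T, G↔C.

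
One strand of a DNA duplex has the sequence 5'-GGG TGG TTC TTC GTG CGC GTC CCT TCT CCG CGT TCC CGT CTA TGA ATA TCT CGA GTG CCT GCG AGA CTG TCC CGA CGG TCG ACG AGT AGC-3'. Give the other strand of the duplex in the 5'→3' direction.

Pairing A↔T and G↔C gives CCCACCAAGAAGCACGCGCAGGGAAGAGGCGCAAGGGCAGATACTTATAGAGCTCACGGACGCTCTGACAGGGCTGCCAGCTGCTCATCG, running 3'→5'. Reverse for the 5'→3' convention.

5′-GCTACTCGTCGACCGTCGGGACAGTCTCGCAGGCACTCGAGATATTCATAGACGGGAACGCGGAGAAGGGACGCGCACGAAGAACCACCC-3′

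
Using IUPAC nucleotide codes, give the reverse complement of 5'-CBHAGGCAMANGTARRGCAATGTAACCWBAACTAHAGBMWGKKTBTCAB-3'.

5′-VTGAVAMMCWKVCTDTAGTTVWGGTTACATTGCYYTACNTKTGCCTDVG-3′

Standard pairs A↔T, G↔C; ambiguity codes pair R↔Y, M↔K, W↔W, B↔V, H↔D, N↔N. Complement (GVDTCCGTKTNCATYYCGTTACATTGGWVTTGATDTCVKWCMMAVAGTV), then reverse for 5'→3'.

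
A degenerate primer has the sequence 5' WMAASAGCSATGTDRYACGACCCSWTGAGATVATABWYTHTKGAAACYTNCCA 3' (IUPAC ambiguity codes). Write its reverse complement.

5'-TGGNARGTTTCMADARWVTATBATCTCAWSGGGTCGTRYHACATSGCTSTTKW-3'

Standard pairs A↔T, G↔C; ambiguity codes pair R↔Y, M↔K, W↔W, S↔S, B↔V, D↔H, N↔N. Complement (WKTTSTCGSTACAHYRTGCTGGGSWACTCTABTATVWRADAMCTTTGRANGGT), then reverse for 5'→3'.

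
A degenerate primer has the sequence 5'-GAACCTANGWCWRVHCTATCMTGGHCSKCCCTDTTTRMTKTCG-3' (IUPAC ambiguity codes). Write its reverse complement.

Standard pairs A↔T, G↔C; ambiguity codes pair R↔Y, M↔K, W↔W, S↔S, D↔H, V↔B, N↔N. Complement (CTTGGATNCWGWYBDGATAGKACCDGSMGGGAHAAAYKAMAGC), then reverse for 5'→3'.

5'-CGAMAKYAAAHAGGGMSGDCCAKGATAGDBYWGWCNTAGGTTC-3'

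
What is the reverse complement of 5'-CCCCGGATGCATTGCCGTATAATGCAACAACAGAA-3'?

5'-TTCTGTTGTTGCATTATACGGCAATGCATCCGGGG-3'

Complement each base (A↔T, G↔C): GGGGCCTACGTAACGGCATATTACGTTGTTGTCTT. Then reverse.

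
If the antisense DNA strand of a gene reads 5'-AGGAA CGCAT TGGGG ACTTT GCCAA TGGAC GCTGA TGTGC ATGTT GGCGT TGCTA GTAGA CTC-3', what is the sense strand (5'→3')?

5'-GAGTCTACTAGCAACGCCAACATGCACATCAGCGTCCATTGGCAAAGTCCCCAATGCGTTCCT-3'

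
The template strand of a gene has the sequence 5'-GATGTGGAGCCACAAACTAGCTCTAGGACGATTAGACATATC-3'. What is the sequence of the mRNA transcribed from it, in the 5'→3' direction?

5'-GAUAUGUCUAAUCGUCCUAGAGCUAGUUUGUGGCUCCACAUC-3'

The mRNA has the sequence of the coding strand (reverse complement of the template) with T→U. Reverse complement of GATGTGGAGCCACAAACTAGCTCTAGGACGATTAGACATATC is GATATGTCTAATCGTCCTAGAGCTAGTTTGTGGCTCCACATC; then T→U.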